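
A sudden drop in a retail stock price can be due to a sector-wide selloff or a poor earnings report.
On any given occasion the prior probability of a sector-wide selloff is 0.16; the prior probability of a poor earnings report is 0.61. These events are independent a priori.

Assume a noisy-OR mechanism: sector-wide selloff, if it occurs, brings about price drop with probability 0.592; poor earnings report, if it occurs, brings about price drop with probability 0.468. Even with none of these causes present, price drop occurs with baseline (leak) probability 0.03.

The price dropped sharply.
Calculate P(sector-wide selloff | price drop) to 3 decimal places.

P(sector-wide selloff | price drop) ≈ 0.308

Under noisy-OR, P(price drop | causes) = 1 − (1−0.03)·∏(1−qᵢ) over the active causes.
Enumerate the 4 (sector-wide selloff, poor earnings report) configurations and weight by the priors:
  P(price drop) = 0.03*0.84*0.39 + 0.48396*0.84*0.61 + 0.60424*0.16*0.39 + 0.789456*0.16*0.61
        = 0.009828 + 0.247981 + 0.037705 + 0.077051 = 0.372565
The terms with sector-wide selloff present sum to 0.114756, so
  P(sector-wide selloff | price drop) = 0.114756 / 0.372565 ≈ 0.308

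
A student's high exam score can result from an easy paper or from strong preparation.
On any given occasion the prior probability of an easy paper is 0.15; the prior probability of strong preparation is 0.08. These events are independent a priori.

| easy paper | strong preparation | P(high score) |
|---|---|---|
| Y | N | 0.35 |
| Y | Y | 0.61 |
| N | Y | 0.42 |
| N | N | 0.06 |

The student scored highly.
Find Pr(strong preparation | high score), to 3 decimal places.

Pr(strong preparation | high score) ≈ 0.274

By total probability over the 4 (easy paper, strong preparation) configurations:
  P(high score) = 0.06·0.85·0.92 + 0.42·0.85·0.08 + 0.35·0.15·0.92 + 0.61·0.15·0.08
        = 0.046920 + 0.028560 + 0.048300 + 0.007320 = 0.131100
Keeping only the strong preparation-present terms gives 0.035880, so
  P(strong preparation | high score) = 0.035880 / 0.131100 ≈ 0.274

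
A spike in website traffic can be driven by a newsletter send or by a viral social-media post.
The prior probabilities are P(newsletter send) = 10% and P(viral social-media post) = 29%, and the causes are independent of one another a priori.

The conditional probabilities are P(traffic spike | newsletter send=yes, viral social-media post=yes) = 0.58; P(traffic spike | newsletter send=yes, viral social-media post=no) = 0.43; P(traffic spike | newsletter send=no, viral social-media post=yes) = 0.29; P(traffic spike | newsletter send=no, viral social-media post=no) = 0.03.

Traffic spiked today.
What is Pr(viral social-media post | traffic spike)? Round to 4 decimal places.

Pr(viral social-media post | traffic spike) ≈ 0.6505

By total probability over the 4 (newsletter send, viral social-media post) configurations:
  P(traffic spike) = 0.03×0.9×0.71 + 0.29×0.9×0.29 + 0.43×0.1×0.71 + 0.58×0.1×0.29
        = 0.019170 + 0.075690 + 0.030530 + 0.016820 = 0.142210
The terms with viral social-media post present sum to 0.092510, so
  P(viral social-media post | traffic spike) = 0.092510 / 0.142210 ≈ 0.6505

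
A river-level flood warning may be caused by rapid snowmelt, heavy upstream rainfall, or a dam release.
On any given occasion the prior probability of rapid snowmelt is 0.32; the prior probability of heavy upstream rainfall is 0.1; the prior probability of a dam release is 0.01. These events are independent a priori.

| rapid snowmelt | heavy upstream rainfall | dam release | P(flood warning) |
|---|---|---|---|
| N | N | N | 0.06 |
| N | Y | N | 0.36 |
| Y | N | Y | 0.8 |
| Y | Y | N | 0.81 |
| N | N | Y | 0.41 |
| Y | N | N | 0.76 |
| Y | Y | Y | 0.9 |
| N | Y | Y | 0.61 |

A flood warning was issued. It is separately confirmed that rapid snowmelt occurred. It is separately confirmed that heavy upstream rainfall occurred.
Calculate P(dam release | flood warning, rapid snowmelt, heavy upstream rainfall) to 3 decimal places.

P(dam release | flood warning, rapid snowmelt, heavy upstream rainfall) ≈ 0.011

P(flood warning | rapid snowmelt, heavy upstream rainfall) = 0.81·0.99 + 0.9·0.01 = 0.801900 + 0.009000 = 0.810900
The dam release-present share is 0.9·0.01 = 0.009000.
P(dam release | flood warning, rapid snowmelt, heavy upstream rainfall) = 0.009000 / 0.810900 ≈ 0.011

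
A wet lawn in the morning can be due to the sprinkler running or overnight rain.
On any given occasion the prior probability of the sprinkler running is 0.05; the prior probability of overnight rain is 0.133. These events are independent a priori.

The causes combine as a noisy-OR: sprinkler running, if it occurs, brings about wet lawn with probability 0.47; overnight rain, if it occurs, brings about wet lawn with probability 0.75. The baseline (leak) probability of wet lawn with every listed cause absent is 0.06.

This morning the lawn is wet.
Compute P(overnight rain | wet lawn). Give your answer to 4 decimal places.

Under noisy-OR, P(wet lawn | causes) = 1 − (1−0.06)·∏(1−qᵢ) over the active causes.
Numerator (weight on configurations with overnight rain): 0.096658 + 0.005822 = 0.102480
Denominator P(wet lawn): 0.06·0.95·0.867 + 0.765·0.95·0.133 + 0.5018·0.05·0.867 + 0.87545·0.05·0.133 = 0.173652
P(overnight rain | wet lawn) = 0.102480/0.173652 ≈ 0.5901

P(overnight rain | wet lawn) ≈ 0.5901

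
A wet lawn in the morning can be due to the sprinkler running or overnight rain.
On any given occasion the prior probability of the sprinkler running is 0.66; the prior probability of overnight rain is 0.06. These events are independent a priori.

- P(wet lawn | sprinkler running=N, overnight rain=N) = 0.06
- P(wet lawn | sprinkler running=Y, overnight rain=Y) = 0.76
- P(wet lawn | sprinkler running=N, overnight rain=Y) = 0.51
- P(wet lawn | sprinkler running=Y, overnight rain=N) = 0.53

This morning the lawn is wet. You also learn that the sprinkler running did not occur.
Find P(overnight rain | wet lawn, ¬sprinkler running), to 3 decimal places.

For the numerator, keep only overnight rain=true terms: 0.51*0.06 = 0.030600
Denominator P(wet lawn | ¬sprinkler running): 0.06*0.94 + 0.51*0.06 = 0.087000
Posterior = 0.030600 / 0.087000 ≈ 0.352

P(overnight rain | wet lawn, ¬sprinkler running) ≈ 0.352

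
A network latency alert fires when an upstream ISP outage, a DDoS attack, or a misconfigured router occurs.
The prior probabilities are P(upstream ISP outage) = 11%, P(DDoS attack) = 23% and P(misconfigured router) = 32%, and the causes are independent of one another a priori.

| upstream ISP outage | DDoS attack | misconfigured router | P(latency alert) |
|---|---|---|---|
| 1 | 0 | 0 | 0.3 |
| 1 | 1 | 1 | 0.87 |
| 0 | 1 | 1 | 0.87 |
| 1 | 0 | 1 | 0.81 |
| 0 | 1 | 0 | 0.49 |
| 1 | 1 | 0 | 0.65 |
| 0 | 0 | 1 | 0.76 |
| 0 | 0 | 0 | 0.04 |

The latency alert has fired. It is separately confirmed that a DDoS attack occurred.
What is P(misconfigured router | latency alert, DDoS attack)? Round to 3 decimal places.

P(misconfigured router | latency alert, DDoS attack) ≈ 0.446

Numerator (weight on configurations with misconfigured router): 0.247776 + 0.030624 = 0.278400
Normalizer over all consistent configurations: 0.49×0.89×0.68 + 0.87×0.89×0.32 + 0.65×0.11×0.68 + 0.87×0.11×0.32 = 0.623568
Posterior = 0.278400 / 0.623568 ≈ 0.446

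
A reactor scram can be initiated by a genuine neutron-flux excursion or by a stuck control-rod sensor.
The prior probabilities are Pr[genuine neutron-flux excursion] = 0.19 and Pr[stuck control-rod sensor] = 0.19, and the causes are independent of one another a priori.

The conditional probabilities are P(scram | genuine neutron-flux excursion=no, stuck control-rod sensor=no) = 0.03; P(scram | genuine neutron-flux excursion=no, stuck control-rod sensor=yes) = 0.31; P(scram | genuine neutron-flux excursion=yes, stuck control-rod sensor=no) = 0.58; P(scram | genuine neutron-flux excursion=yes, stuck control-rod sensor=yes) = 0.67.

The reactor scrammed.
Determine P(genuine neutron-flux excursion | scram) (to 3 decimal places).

Sum P(scram|·) weighted by the priors over the 4 (genuine neutron-flux excursion, stuck control-rod sensor) configurations:
  P(scram) = 0.03×0.81×0.81 + 0.31×0.81×0.19 + 0.58×0.19×0.81 + 0.67×0.19×0.19
        = 0.019683 + 0.047709 + 0.089262 + 0.024187 = 0.180841
The terms with genuine neutron-flux excursion present sum to 0.113449, so
  P(genuine neutron-flux excursion | scram) = 0.113449 / 0.180841 ≈ 0.627

P(genuine neutron-flux excursion | scram) ≈ 0.627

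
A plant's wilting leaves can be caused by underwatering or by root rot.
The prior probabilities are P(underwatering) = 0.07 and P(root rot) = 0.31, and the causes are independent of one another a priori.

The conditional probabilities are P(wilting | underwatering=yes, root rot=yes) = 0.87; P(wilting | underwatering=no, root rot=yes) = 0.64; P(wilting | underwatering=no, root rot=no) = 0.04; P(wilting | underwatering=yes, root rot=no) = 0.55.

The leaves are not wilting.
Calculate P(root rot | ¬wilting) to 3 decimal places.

P(root rot | ¬wilting) ≈ 0.143

Sum P(¬wilting|·) weighted by the priors over the 4 (underwatering, root rot) configurations:
  P(¬wilting) = 0.96·0.93·0.69 + 0.36·0.93·0.31 + 0.45·0.07·0.69 + 0.13·0.07·0.31
        = 0.616032 + 0.103788 + 0.021735 + 0.002821 = 0.744376
The terms with root rot present sum to 0.106609, so
  P(root rot | ¬wilting) = 0.106609 / 0.744376 ≈ 0.143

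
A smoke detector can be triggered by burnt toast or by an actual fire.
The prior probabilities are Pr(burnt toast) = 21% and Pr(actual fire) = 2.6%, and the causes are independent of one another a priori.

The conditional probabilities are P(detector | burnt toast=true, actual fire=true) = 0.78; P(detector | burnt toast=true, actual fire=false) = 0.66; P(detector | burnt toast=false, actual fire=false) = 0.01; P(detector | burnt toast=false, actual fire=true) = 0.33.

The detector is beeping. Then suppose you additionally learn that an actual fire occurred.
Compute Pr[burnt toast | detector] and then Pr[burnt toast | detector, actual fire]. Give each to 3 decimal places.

For the numerator, keep only burnt toast=true terms: 0.134996 + 0.004259 = 0.139255
Normalizer over all consistent configurations: 0.01·0.79·0.974 + 0.33·0.79·0.026 + 0.66·0.21·0.974 + 0.78·0.21·0.026 = 0.153728
Posterior = 0.139255 / 0.153728 ≈ 0.906

With the extra evidence:
By total probability over both values of burnt toast:
  P(detector | actual fire) = 0.33*0.79 + 0.78*0.21
        = 0.260700 + 0.163800 = 0.424500
The terms with burnt toast present sum to 0.163800, so
  P(burnt toast | detector, actual fire) = 0.163800 / 0.424500 ≈ 0.386

Pr[burnt toast | detector] ≈ 0.906; Pr[burnt toast | detector, actual fire] ≈ 0.386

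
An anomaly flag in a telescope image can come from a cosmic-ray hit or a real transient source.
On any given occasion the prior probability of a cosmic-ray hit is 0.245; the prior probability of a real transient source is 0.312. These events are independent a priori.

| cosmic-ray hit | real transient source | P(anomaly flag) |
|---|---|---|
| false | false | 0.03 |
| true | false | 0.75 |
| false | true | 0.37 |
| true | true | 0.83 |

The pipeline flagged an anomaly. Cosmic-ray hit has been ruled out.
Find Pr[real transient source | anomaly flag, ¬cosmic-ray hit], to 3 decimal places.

Pr[real transient source | anomaly flag, ¬cosmic-ray hit] ≈ 0.848

By total probability over both values of real transient source:
  P(anomaly flag | ¬cosmic-ray hit) = 0.03·0.688 + 0.37·0.312
        = 0.020640 + 0.115440 = 0.136080
The terms with real transient source present sum to 0.115440, so
  P(real transient source | anomaly flag, ¬cosmic-ray hit) = 0.115440 / 0.136080 ≈ 0.848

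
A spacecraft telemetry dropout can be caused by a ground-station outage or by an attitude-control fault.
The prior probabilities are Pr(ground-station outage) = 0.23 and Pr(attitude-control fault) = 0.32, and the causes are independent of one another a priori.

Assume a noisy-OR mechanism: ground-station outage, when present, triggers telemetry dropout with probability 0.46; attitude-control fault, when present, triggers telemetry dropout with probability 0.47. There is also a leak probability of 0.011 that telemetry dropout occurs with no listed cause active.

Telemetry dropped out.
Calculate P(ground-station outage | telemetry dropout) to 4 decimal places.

P(ground-station outage | telemetry dropout) ≈ 0.5053

Under noisy-OR, P(telemetry dropout | causes) = 1 − (1−0.011)·∏(1−qᵢ) over the active causes.
For the numerator, keep only ground-station outage=true terms: 0.072873 + 0.052767 = 0.125640
Normalizer over all consistent configurations: 0.011*0.77*0.68 + 0.47583*0.77*0.32 + 0.46594*0.23*0.68 + 0.716948*0.23*0.32 = 0.248645
Posterior = 0.125640 / 0.248645 ≈ 0.5053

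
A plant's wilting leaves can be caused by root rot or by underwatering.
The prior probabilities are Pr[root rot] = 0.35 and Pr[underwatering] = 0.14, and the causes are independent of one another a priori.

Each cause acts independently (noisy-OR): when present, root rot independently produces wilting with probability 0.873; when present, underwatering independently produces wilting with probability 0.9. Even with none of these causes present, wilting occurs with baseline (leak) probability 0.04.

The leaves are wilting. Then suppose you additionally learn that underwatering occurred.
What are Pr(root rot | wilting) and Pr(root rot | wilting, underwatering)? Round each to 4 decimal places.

Under noisy-OR, P(wilting | causes) = 1 − (1−0.04)·∏(1−qᵢ) over the active causes.
Sum P(wilting|·) weighted by the priors over the 4 (root rot, underwatering) configurations:
  P(wilting) = 0.04×0.65×0.86 + 0.904×0.65×0.14 + 0.87808×0.35×0.86 + 0.987808×0.35×0.14
        = 0.022360 + 0.082264 + 0.264302 + 0.048403 = 0.417329
Configurations with root rot contribute 0.312705, so
  P(root rot | wilting) = 0.312705 / 0.417329 ≈ 0.7493

Now also conditioning on underwatering=true:
P(wilting | underwatering) = 0.904·0.65 + 0.987808·0.35 = 0.587600 + 0.345733 = 0.933333
Restricting to configurations with root rot present: 0.987808·0.35 = 0.345733.
So P(root rot | wilting, underwatering) = 0.345733/0.933333 ≈ 0.3704.

Pr(root rot | wilting) ≈ 0.7493; Pr(root rot | wilting, underwatering) ≈ 0.3704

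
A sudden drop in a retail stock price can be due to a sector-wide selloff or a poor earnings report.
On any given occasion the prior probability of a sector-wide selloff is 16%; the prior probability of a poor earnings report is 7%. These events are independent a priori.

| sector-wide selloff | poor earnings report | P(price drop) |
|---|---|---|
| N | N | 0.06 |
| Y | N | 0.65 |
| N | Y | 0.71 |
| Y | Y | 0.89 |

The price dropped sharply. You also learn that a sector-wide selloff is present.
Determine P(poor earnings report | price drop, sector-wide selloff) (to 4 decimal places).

P(price drop | sector-wide selloff) = 0.65*0.93 + 0.89*0.07 = 0.604500 + 0.062300 = 0.666800
The poor earnings report-present share is 0.89*0.07 = 0.062300.
Hence the posterior is 0.062300/0.666800 ≈ 0.0934.

P(poor earnings report | price drop, sector-wide selloff) ≈ 0.0934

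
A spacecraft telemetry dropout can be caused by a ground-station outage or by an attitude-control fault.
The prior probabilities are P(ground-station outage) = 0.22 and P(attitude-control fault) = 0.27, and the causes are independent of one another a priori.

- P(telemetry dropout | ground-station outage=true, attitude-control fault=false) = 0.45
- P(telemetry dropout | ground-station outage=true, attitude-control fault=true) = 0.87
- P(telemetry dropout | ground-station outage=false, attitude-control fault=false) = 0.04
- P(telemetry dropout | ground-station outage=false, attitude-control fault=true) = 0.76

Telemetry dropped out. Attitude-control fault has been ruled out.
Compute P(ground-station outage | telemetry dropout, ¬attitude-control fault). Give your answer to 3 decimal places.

P(telemetry dropout | ¬attitude-control fault) = 0.04*0.78 + 0.45*0.22 = 0.031200 + 0.099000 = 0.130200
Of this, 0.099000 comes from 0.45*0.22 (the ground-station outage=true cases).
Hence the posterior is 0.099000/0.130200 ≈ 0.760.

P(ground-station outage | telemetry dropout, ¬attitude-control fault) ≈ 0.760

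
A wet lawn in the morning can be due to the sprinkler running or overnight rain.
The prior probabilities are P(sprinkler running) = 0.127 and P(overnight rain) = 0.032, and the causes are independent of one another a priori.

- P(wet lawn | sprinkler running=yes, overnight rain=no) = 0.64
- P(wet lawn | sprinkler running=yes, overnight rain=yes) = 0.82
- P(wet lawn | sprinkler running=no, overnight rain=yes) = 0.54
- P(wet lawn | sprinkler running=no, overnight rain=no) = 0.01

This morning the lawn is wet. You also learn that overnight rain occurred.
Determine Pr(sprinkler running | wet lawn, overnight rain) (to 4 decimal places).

Pr(sprinkler running | wet lawn, overnight rain) ≈ 0.1809

For the numerator, keep only sprinkler running=true terms: 0.82×0.127 = 0.104140
Normalizer over all consistent configurations: 0.54×0.873 + 0.82×0.127 = 0.575560
P(sprinkler running | wet lawn, overnight rain) = 0.104140/0.575560 ≈ 0.1809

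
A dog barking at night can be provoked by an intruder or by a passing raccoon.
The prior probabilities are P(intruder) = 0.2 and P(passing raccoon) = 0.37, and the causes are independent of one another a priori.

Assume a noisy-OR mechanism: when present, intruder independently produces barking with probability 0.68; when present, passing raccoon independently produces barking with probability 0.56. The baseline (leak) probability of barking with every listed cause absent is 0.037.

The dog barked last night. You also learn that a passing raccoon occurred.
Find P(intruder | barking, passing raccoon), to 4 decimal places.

Under noisy-OR, P(barking | causes) = 1 − (1−0.037)·∏(1−qᵢ) over the active causes.
P(barking | passing raccoon) = 0.57628·0.8 + 0.86441·0.2 = 0.461024 + 0.172882 = 0.633906
Restricting to configurations with intruder present: 0.86441·0.2 = 0.172882.
P(intruder | barking, passing raccoon) = 0.172882 / 0.633906 ≈ 0.2727

P(intruder | barking, passing raccoon) ≈ 0.2727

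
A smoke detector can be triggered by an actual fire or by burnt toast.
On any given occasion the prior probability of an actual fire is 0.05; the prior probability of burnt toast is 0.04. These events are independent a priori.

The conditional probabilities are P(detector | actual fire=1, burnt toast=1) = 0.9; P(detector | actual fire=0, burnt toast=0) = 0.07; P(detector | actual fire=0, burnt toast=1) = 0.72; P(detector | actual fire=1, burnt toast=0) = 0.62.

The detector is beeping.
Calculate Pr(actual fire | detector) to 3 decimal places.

Sum P(detector|·) weighted by the priors over the 4 (actual fire, burnt toast) configurations:
  P(detector) = 0.07*0.95*0.96 + 0.72*0.95*0.04 + 0.62*0.05*0.96 + 0.9*0.05*0.04
        = 0.063840 + 0.027360 + 0.029760 + 0.001800 = 0.122760
Keeping only the actual fire-present terms gives 0.031560, so
  P(actual fire | detector) = 0.031560 / 0.122760 ≈ 0.257

Pr(actual fire | detector) ≈ 0.257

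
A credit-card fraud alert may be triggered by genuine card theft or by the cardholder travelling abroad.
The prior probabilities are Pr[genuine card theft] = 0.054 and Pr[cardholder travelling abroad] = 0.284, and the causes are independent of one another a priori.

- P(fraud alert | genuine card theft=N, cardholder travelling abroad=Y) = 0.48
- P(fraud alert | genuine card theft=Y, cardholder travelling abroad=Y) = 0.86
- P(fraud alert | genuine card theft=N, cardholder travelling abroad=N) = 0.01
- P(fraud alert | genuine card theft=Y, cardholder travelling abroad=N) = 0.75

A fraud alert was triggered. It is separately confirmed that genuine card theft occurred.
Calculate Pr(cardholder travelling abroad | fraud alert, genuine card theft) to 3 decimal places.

Pr(cardholder travelling abroad | fraud alert, genuine card theft) ≈ 0.313

Numerator (weight on configurations with cardholder travelling abroad): 0.86·0.284 = 0.244240
Denominator P(fraud alert | genuine card theft): 0.75·0.716 + 0.86·0.284 = 0.781240
P(cardholder travelling abroad | fraud alert, genuine card theft) = 0.244240/0.781240 ≈ 0.313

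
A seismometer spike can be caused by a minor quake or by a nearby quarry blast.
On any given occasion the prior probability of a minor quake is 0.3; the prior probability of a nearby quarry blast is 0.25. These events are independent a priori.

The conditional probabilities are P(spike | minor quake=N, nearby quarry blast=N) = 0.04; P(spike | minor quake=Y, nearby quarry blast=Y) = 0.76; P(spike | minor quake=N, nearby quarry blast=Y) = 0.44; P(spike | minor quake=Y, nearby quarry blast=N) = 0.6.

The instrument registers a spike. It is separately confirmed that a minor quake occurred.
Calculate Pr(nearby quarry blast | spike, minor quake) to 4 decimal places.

Pr(nearby quarry blast | spike, minor quake) ≈ 0.2969

Weight on nearby quarry blast=true, given the evidence: 0.76·0.25 = 0.190000
The normalizing constant is 0.6·0.75 + 0.76·0.25 = 0.640000
Posterior = 0.190000 / 0.640000 ≈ 0.2969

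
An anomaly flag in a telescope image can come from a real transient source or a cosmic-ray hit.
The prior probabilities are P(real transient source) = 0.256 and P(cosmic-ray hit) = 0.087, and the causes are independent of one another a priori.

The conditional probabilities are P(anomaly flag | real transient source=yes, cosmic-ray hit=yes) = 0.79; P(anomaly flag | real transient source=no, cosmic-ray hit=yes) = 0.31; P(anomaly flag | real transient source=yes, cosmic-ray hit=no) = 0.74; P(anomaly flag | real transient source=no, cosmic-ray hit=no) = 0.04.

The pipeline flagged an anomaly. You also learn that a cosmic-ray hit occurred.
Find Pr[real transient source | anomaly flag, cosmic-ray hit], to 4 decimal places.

Weight on real transient source=true, given the evidence: 0.79*0.256 = 0.202240
Denominator P(anomaly flag | cosmic-ray hit): 0.31*0.744 + 0.79*0.256 = 0.432880
P(real transient source | anomaly flag, cosmic-ray hit) = 0.202240/0.432880 ≈ 0.4672

Pr[real transient source | anomaly flag, cosmic-ray hit] ≈ 0.4672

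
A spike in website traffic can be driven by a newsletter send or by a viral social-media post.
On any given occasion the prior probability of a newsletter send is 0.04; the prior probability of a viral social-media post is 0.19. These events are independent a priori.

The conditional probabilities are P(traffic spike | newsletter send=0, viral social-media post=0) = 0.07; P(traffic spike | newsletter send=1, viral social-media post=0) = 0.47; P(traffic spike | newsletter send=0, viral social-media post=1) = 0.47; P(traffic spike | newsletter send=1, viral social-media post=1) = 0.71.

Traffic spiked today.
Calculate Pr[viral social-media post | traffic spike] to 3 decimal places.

Pr[viral social-media post | traffic spike] ≈ 0.567

Enumerate the 4 (newsletter send, viral social-media post) configurations and weight by the priors:
  P(traffic spike) = 0.07*0.96*0.81 + 0.47*0.96*0.19 + 0.47*0.04*0.81 + 0.71*0.04*0.19
        = 0.054432 + 0.085728 + 0.015228 + 0.005396 = 0.160784
Configurations with viral social-media post contribute 0.091124, so
  P(viral social-media post | traffic spike) = 0.091124 / 0.160784 ≈ 0.567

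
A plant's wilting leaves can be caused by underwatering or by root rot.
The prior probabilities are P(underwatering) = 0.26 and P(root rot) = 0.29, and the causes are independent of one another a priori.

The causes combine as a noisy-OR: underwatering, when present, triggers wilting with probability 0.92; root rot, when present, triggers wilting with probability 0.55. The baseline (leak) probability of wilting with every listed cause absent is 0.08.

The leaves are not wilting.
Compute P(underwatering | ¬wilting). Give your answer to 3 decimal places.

P(underwatering | ¬wilting) ≈ 0.027

Under noisy-OR, P(wilting | causes) = 1 − (1−0.08)·∏(1−qᵢ) over the active causes.
By total probability over the 4 (underwatering, root rot) configurations:
  P(¬wilting) = 0.92·0.74·0.71 + 0.414·0.74·0.29 + 0.0736·0.26·0.71 + 0.03312·0.26·0.29
        = 0.483368 + 0.088844 + 0.013587 + 0.002497 = 0.588296
Keeping only the underwatering-present terms gives 0.016084, so
  P(underwatering | ¬wilting) = 0.016084 / 0.588296 ≈ 0.027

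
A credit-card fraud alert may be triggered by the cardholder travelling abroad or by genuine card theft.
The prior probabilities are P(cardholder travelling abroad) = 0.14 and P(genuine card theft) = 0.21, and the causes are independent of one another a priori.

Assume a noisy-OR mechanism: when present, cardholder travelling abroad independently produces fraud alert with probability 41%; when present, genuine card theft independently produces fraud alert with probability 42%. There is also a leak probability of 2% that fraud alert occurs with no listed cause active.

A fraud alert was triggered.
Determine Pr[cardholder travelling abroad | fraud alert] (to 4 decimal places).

Under noisy-OR, P(fraud alert | causes) = 1 − (1−0.02)·∏(1−qᵢ) over the active causes.
By total probability over the 4 (cardholder travelling abroad, genuine card theft) configurations:
  P(fraud alert) = 0.02*0.86*0.79 + 0.4316*0.86*0.21 + 0.4218*0.14*0.79 + 0.664644*0.14*0.21
        = 0.013588 + 0.077947 + 0.046651 + 0.019541 = 0.157727
The terms with cardholder travelling abroad present sum to 0.066192, so
  P(cardholder travelling abroad | fraud alert) = 0.066192 / 0.157727 ≈ 0.4197

Pr[cardholder travelling abroad | fraud alert] ≈ 0.4197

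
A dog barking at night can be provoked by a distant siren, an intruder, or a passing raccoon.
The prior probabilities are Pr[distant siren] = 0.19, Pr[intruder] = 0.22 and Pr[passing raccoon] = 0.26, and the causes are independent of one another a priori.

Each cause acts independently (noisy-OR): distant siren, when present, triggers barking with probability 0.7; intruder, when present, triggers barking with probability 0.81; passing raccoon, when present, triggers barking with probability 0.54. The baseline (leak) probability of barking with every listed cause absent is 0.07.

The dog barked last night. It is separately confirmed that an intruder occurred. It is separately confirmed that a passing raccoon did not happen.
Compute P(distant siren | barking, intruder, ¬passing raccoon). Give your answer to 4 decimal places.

Under noisy-OR, P(barking | causes) = 1 − (1−0.07)·∏(1−qᵢ) over the active causes.
P(barking | intruder, ¬passing raccoon) = 0.8233·0.81 + 0.94699·0.19 = 0.666873 + 0.179928 = 0.846801
Restricting to configurations with distant siren present: 0.94699·0.19 = 0.179928.
So P(distant siren | barking, intruder, ¬passing raccoon) = 0.179928/0.846801 ≈ 0.2125.

P(distant siren | barking, intruder, ¬passing raccoon) ≈ 0.2125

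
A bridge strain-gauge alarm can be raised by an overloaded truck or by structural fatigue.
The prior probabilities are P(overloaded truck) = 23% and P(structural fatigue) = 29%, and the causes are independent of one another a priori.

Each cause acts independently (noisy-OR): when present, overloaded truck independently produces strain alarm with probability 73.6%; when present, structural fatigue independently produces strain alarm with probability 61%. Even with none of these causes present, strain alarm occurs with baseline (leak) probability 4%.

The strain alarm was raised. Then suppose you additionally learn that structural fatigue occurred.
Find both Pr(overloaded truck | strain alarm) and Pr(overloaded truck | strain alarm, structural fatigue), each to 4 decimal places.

Under noisy-OR, P(strain alarm | causes) = 1 − (1−0.04)·∏(1−qᵢ) over the active causes.
Numerator (weight on configurations with overloaded truck): 0.121913 + 0.060107 = 0.182020
Denominator P(strain alarm): 0.04*0.77*0.71 + 0.6256*0.77*0.29 + 0.74656*0.23*0.71 + 0.901158*0.23*0.29 = 0.343584
Posterior = 0.182020 / 0.343584 ≈ 0.5298

Now condition on the additional information:
P(strain alarm | structural fatigue) = 0.6256·0.77 + 0.901158·0.23 = 0.481712 + 0.207266 = 0.688978
Of this, 0.207266 comes from 0.901158·0.23 (the overloaded truck=true cases).
Hence the posterior is 0.207266/0.688978 ≈ 0.3008.

Pr(overloaded truck | strain alarm) ≈ 0.5298; Pr(overloaded truck | strain alarm, structural fatigue) ≈ 0.3008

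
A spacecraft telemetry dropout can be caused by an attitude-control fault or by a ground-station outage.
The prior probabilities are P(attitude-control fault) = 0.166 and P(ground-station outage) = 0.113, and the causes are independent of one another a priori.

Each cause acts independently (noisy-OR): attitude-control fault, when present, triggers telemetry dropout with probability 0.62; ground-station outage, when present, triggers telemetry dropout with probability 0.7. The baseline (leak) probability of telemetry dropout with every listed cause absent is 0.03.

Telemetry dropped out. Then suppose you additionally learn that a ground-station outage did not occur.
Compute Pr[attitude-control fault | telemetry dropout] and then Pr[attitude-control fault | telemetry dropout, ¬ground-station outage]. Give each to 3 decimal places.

Under noisy-OR, P(telemetry dropout | causes) = 1 − (1−0.03)·∏(1−qᵢ) over the active causes.
Weight on attitude-control fault=true, given the evidence: 0.092969 + 0.016684 = 0.109653
The normalizing constant is 0.03*0.834*0.887 + 0.709*0.834*0.113 + 0.6314*0.166*0.887 + 0.88942*0.166*0.113 = 0.198664
Posterior = 0.109653 / 0.198664 ≈ 0.552

Now condition on the additional information:
By total probability over both values of attitude-control fault:
  P(telemetry dropout | ¬ground-station outage) = 0.03*0.834 + 0.6314*0.166
        = 0.025020 + 0.104812 = 0.129832
Keeping only the attitude-control fault-present terms gives 0.104812, so
  P(attitude-control fault | telemetry dropout, ¬ground-station outage) = 0.104812 / 0.129832 ≈ 0.807
Ruling out ground-station outage raises the posterior on attitude-control fault — the flip side of explaining away.

Pr[attitude-control fault | telemetry dropout] ≈ 0.552; Pr[attitude-control fault | telemetry dropout, ¬ground-station outage] ≈ 0.807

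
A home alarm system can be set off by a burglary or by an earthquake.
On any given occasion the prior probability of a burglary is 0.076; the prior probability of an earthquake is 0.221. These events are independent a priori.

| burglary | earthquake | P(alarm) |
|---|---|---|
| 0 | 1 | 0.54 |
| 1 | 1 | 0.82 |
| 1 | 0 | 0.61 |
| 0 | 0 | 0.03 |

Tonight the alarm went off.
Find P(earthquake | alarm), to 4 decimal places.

P(earthquake | alarm) ≈ 0.6825

For the numerator, keep only earthquake=true terms: 0.110270 + 0.013773 = 0.124043
Normalizer over all consistent configurations: 0.03×0.924×0.779 + 0.54×0.924×0.221 + 0.61×0.076×0.779 + 0.82×0.076×0.221 = 0.181751
Posterior = 0.124043 / 0.181751 ≈ 0.6825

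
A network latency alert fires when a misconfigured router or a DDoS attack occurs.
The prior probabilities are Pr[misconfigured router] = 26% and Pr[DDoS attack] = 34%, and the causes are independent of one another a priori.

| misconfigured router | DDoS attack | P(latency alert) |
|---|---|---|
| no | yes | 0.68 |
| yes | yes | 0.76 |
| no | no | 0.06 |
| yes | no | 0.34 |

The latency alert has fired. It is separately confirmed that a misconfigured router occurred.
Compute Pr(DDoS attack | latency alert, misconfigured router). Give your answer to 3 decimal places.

P(latency alert | misconfigured router) = 0.34*0.66 + 0.76*0.34 = 0.224400 + 0.258400 = 0.482800
Of this, 0.258400 comes from 0.76*0.34 (the DDoS attack=true cases).
Hence the posterior is 0.258400/0.482800 ≈ 0.535.

Pr(DDoS attack | latency alert, misconfigured router) ≈ 0.535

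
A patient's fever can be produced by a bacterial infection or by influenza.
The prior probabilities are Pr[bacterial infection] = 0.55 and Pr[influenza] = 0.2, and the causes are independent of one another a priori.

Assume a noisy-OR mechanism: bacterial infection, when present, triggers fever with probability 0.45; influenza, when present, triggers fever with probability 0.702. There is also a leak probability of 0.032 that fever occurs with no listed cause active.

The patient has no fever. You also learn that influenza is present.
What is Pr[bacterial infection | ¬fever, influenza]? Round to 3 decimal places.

Under noisy-OR, P(fever | causes) = 1 − (1−0.032)·∏(1−qᵢ) over the active causes.
Numerator (weight on configurations with bacterial infection): 0.158655×0.55 = 0.087260
Denominator P(¬fever | influenza): 0.288464×0.45 + 0.158655×0.55 = 0.217069
Posterior = 0.087260 / 0.217069 ≈ 0.402

Pr[bacterial infection | ¬fever, influenza] ≈ 0.402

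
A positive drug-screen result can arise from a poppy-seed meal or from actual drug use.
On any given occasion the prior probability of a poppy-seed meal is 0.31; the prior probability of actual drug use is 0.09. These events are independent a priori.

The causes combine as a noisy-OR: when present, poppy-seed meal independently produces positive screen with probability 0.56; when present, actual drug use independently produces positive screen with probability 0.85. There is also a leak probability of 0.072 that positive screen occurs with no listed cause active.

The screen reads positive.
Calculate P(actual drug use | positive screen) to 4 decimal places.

Under noisy-OR, P(positive screen | causes) = 1 − (1−0.072)·∏(1−qᵢ) over the active causes.
By total probability over the 4 (poppy-seed meal, actual drug use) configurations:
  P(positive screen) = 0.072*0.69*0.91 + 0.8608*0.69*0.09 + 0.59168*0.31*0.91 + 0.938752*0.31*0.09
        = 0.045209 + 0.053456 + 0.166913 + 0.026191 = 0.291769
Configurations with actual drug use contribute 0.079647, so
  P(actual drug use | positive screen) = 0.079647 / 0.291769 ≈ 0.2730

P(actual drug use | positive screen) ≈ 0.2730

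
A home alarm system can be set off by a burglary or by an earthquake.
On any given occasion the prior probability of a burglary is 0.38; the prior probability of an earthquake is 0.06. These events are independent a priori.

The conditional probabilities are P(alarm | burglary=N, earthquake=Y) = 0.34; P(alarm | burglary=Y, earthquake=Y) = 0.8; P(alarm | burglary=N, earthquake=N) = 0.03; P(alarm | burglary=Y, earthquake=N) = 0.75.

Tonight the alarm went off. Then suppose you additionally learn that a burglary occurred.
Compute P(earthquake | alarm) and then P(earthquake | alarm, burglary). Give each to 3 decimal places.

P(earthquake | alarm) ≈ 0.098; P(earthquake | alarm, burglary) ≈ 0.064

Sum P(alarm|·) weighted by the priors over the 4 (burglary, earthquake) configurations:
  P(alarm) = 0.03·0.62·0.94 + 0.34·0.62·0.06 + 0.75·0.38·0.94 + 0.8·0.38·0.06
        = 0.017484 + 0.012648 + 0.267900 + 0.018240 = 0.316272
Keeping only the earthquake-present terms gives 0.030888, so
  P(earthquake | alarm) = 0.030888 / 0.316272 ≈ 0.098

Now also conditioning on burglary=true:
P(alarm | burglary) = 0.75×0.94 + 0.8×0.06 = 0.705000 + 0.048000 = 0.753000
Of this, 0.048000 comes from 0.8×0.06 (the earthquake=true cases).
Hence the posterior is 0.048000/0.753000 ≈ 0.064.
— burglary explains away the evidence for earthquake.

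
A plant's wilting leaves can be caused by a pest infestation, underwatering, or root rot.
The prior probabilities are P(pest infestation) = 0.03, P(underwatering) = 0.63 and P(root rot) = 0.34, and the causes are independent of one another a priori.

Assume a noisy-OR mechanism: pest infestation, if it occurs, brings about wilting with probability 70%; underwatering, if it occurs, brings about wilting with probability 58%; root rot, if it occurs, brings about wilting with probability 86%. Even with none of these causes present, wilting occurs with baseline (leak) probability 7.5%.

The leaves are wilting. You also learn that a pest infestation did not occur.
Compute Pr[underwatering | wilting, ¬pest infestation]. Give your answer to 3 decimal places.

Under noisy-OR, P(wilting | causes) = 1 − (1−0.075)·∏(1−qᵢ) over the active causes.
P(wilting | ¬pest infestation) = 0.075×0.37×0.66 + 0.8705×0.37×0.34 + 0.6115×0.63×0.66 + 0.94561×0.63×0.34 = 0.018315 + 0.109509 + 0.254262 + 0.202550 = 0.584636
Of this, 0.456812 comes from 0.254262 + 0.202550 (the underwatering=true cases).
Hence the posterior is 0.456812/0.584636 ≈ 0.781.

Pr[underwatering | wilting, ¬pest infestation] ≈ 0.781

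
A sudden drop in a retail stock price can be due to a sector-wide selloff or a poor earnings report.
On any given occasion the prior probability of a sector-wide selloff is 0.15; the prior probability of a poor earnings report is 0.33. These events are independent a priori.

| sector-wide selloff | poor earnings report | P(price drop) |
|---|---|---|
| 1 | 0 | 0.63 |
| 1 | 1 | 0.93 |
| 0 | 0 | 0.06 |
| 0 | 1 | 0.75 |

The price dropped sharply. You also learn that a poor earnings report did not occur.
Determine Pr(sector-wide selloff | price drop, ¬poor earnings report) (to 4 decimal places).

Pr(sector-wide selloff | price drop, ¬poor earnings report) ≈ 0.6495

Sum P(price drop|·) weighted by the priors over both values of sector-wide selloff:
  P(price drop | ¬poor earnings report) = 0.06*0.85 + 0.63*0.15
        = 0.051000 + 0.094500 = 0.145500
The terms with sector-wide selloff present sum to 0.094500, so
  P(sector-wide selloff | price drop, ¬poor earnings report) = 0.094500 / 0.145500 ≈ 0.6495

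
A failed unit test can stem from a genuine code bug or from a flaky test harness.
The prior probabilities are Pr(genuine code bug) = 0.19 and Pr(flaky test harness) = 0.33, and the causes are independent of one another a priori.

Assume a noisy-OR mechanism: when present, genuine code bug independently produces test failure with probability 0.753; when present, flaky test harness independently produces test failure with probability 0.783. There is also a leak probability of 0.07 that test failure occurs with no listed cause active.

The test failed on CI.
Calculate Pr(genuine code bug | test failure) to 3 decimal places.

Pr(genuine code bug | test failure) ≈ 0.385

Under noisy-OR, P(test failure | causes) = 1 − (1−0.07)·∏(1−qᵢ) over the active causes.
Weight on genuine code bug=true, given the evidence: 0.098058 + 0.059575 = 0.157633
The normalizing constant is 0.07·0.81·0.67 + 0.79819·0.81·0.33 + 0.77029·0.19·0.67 + 0.950153·0.19·0.33 = 0.408978
Posterior = 0.157633 / 0.408978 ≈ 0.385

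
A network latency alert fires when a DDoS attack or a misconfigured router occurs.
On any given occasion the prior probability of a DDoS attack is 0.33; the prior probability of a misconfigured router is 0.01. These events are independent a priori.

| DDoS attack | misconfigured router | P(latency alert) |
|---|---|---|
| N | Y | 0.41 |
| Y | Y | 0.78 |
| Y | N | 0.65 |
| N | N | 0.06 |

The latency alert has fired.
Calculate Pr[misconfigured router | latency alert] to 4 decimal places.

By total probability over the 4 (DDoS attack, misconfigured router) configurations:
  P(latency alert) = 0.06·0.67·0.99 + 0.41·0.67·0.01 + 0.65·0.33·0.99 + 0.78·0.33·0.01
        = 0.039798 + 0.002747 + 0.212355 + 0.002574 = 0.257474
The terms with misconfigured router present sum to 0.005321, so
  P(misconfigured router | latency alert) = 0.005321 / 0.257474 ≈ 0.0207

Pr[misconfigured router | latency alert] ≈ 0.0207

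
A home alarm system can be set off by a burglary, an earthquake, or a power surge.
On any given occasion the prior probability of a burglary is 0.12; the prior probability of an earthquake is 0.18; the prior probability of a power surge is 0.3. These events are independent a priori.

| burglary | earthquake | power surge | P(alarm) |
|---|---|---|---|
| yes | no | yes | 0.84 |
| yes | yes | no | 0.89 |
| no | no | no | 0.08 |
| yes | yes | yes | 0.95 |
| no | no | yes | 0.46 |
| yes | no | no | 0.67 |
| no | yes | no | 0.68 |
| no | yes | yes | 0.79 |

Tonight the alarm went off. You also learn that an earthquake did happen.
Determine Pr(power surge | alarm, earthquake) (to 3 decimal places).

P(alarm | earthquake) = 0.68×0.88×0.7 + 0.79×0.88×0.3 + 0.89×0.12×0.7 + 0.95×0.12×0.3 = 0.418880 + 0.208560 + 0.074760 + 0.034200 = 0.736400
Of this, 0.242760 comes from 0.208560 + 0.034200 (the power surge=true cases).
So P(power surge | alarm, earthquake) = 0.242760/0.736400 ≈ 0.330.

Pr(power surge | alarm, earthquake) ≈ 0.330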